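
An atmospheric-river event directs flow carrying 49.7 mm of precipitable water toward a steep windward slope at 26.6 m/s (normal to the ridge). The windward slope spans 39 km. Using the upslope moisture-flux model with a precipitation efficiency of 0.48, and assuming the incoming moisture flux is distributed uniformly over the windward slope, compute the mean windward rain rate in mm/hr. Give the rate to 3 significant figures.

Incoming column moisture flux per unit ridge length: F = V × PW = 26.6 × 49.7 = 1322.02 mm·m/s.
Spread over the 39 km slope with efficiency ε = 0.48: R = ε·F/W = 0.48 × 1322.02 / 39000 m = 1.627e-02 mm/s.
R = 1.627e-02 × 3600 = 58.6 mm/hr.

R ≈ 58.6 mm/hr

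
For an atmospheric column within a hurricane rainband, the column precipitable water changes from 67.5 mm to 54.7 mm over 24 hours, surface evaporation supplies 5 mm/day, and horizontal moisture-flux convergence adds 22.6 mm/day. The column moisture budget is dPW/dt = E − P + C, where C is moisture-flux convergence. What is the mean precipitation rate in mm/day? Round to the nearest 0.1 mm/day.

dPW/dt = (54.7 − 67.5) mm / (24/24 day) = -12.800 mm/day.
P = E + C − dPW/dt = 5 + (22.6) − (-12.800) = 40.4 mm/day.

P ≈ 40.4 mm/day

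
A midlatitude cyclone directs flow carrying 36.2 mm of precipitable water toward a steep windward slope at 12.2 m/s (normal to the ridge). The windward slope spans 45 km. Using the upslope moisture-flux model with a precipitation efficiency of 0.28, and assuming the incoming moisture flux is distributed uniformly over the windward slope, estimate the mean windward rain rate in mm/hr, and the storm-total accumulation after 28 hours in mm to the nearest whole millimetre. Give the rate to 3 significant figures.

Incoming column moisture flux per unit ridge length: F = V × PW = 12.2 × 36.2 = 441.64 mm·m/s.
Spread over the 45 km slope with efficiency ε = 0.28: R = ε·F/W = 0.28 × 441.64 / 45000 m = 2.748e-03 mm/s.
R = 2.748e-03 × 3600 = 9.89 mm/hr.
Over 28 h: total = 9.89 × 28 = 276.92 ≈ 277 mm.

R ≈ 9.89 mm/hr; total ≈ 277 mm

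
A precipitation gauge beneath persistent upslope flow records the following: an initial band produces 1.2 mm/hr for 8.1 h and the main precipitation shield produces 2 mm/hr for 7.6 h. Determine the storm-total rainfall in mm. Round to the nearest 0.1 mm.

total ≈ 24.9 mm

Total = Σ Rᵢ Δtᵢ = 1.2 × 8.1 + 2 × 7.6
      = 9.72 + 15.2 = 24.9 mm.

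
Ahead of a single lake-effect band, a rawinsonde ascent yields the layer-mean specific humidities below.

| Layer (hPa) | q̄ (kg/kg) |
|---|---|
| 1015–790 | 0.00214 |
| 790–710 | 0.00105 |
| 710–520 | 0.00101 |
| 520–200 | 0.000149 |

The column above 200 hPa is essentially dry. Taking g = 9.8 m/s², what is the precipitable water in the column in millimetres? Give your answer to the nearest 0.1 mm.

PW ≈ 8.2 mm

Precipitable water is the column-integrated vapour mass per unit area: PW = (1/g) Σ q̄ Δp, with q in kg/kg and Δp in Pa (1 kg/m² of water = 1 mm).
Layer 1015–790 hPa: Δp = 225 hPa = 22500 Pa, q̄ = 0.00214 kg/kg → 0.00214 × 22500 / 9.8 = 4.91 mm
Layer 790–710 hPa: Δp = 80 hPa = 8000 Pa, q̄ = 0.00105 kg/kg → 0.00105 × 8000 / 9.8 = 0.86 mm
Layer 710–520 hPa: Δp = 190 hPa = 19000 Pa, q̄ = 0.00101 kg/kg → 0.00101 × 19000 / 9.8 = 1.96 mm
Layer 520–200 hPa: Δp = 320 hPa = 32000 Pa, q̄ = 0.000149 kg/kg → 0.000149 × 32000 / 9.8 = 0.49 mm
PW = 4.91 + 0.86 + 1.96 + 0.49 = 8.22 ≈ 8.2 mm.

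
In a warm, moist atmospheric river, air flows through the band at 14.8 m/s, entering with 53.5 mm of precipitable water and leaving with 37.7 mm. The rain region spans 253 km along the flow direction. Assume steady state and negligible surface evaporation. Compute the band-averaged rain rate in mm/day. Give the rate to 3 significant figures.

R ≈ 79.9 mm/day

Column moisture flux per unit crosswind length is F = V × PW.
Inflow: F_in = 14.8 × 53.5 = 791.8 mm·m/s
Outflow: F_out = 14.8 × 37.7 = 557.96 mm·m/s
Steady-state rate R = (F_in − F_out)/L = (791.8 − 557.96) / 253000 m = 9.243e-04 mm/s.
R = 9.243e-04 × 3600 × 24 = 79.9 mm/day.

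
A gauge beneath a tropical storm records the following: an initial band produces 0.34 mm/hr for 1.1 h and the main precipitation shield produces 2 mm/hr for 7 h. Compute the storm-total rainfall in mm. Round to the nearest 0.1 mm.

Total = Σ Rᵢ Δtᵢ = 0.34 × 1.1 + 2 × 7
      = 0.374 + 14 = 14.4 mm.

total ≈ 14.4 mm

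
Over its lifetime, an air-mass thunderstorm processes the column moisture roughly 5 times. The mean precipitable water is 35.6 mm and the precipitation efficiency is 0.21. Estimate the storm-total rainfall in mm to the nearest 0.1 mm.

rainfall ≈ 37.4 mm

Each cycle deposits ε × PW = 0.21 × 35.6 = 7.476 mm.
Over 5 cycles: 5 × 7.476 = 37.4 mm.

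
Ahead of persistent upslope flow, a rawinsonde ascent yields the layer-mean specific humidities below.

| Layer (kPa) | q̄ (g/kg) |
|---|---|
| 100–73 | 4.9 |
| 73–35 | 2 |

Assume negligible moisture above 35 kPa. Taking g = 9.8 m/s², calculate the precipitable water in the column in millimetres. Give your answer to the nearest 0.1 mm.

PW ≈ 21.3 mm

Precipitable water is the column-integrated vapour mass per unit area: PW = (1/g) Σ q̄ Δp, with q in kg/kg and Δp in Pa (1 kg/m² of water = 1 mm).
Layer 100–73 kPa: Δp = 270 hPa = 27000 Pa, q̄ = 0.0049 kg/kg → 0.0049 × 27000 / 9.8 = 13.50 mm
Layer 73–35 kPa: Δp = 380 hPa = 38000 Pa, q̄ = 0.002 kg/kg → 0.002 × 38000 / 9.8 = 7.76 mm
PW = 13.50 + 7.76 = 21.26 ≈ 21.3 mm.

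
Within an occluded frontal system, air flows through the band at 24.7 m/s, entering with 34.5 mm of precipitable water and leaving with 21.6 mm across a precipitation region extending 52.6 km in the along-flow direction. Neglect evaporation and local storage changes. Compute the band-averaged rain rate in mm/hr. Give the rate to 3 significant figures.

R ≈ 21.8 mm/hr

Column moisture flux per unit crosswind length is F = V × PW.
Inflow: F_in = 24.7 × 34.5 = 852.15 mm·m/s
Outflow: F_out = 24.7 × 21.6 = 533.52 mm·m/s
Steady-state rate R = (F_in − F_out)/L = (852.15 − 533.52) / 52600 m = 6.058e-03 mm/s.
R = 6.058e-03 × 3600 = 21.8 mm/hr.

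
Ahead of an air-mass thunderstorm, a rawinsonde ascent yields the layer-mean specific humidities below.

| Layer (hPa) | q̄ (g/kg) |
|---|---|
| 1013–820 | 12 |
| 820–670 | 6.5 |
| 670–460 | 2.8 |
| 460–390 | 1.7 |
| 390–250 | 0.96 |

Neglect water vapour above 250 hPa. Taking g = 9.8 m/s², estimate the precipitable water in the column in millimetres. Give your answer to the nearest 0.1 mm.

Precipitable water is the column-integrated vapour mass per unit area: PW = (1/g) Σ q̄ Δp, with q in kg/kg and Δp in Pa (1 kg/m² of water = 1 mm).
Layer 1013–820 hPa: Δp = 193 hPa = 19300 Pa, q̄ = 0.012 kg/kg → 0.012 × 19300 / 9.8 = 23.63 mm
Layer 820–670 hPa: Δp = 150 hPa = 15000 Pa, q̄ = 0.0065 kg/kg → 0.0065 × 15000 / 9.8 = 9.95 mm
Layer 670–460 hPa: Δp = 210 hPa = 21000 Pa, q̄ = 0.0028 kg/kg → 0.0028 × 21000 / 9.8 = 6.00 mm
Layer 460–390 hPa: Δp = 70 hPa = 7000 Pa, q̄ = 0.0017 kg/kg → 0.0017 × 7000 / 9.8 = 1.21 mm
Layer 390–250 hPa: Δp = 140 hPa = 14000 Pa, q̄ = 0.00096 kg/kg → 0.00096 × 14000 / 9.8 = 1.37 mm
PW = 23.63 + 9.95 + 6.00 + 1.21 + 1.37 = 42.16 ≈ 42.2 mm.

PW ≈ 42.2 mm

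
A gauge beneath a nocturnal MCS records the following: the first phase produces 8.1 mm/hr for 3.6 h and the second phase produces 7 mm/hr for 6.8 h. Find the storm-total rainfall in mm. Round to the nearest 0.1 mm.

total ≈ 76.8 mm

Total = Σ Rᵢ Δtᵢ = 8.1 × 3.6 + 7 × 6.8
      = 29.16 + 47.6 = 76.8 mm.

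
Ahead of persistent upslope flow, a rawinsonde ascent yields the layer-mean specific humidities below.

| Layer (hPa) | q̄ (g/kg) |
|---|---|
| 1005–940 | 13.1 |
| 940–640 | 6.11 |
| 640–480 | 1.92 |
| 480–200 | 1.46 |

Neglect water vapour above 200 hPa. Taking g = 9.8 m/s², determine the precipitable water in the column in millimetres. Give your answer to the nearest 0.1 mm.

Precipitable water is the column-integrated vapour mass per unit area: PW = (1/g) Σ q̄ Δp, with q in kg/kg and Δp in Pa (1 kg/m² of water = 1 mm).
Layer 1005–940 hPa: Δp = 65 hPa = 6500 Pa, q̄ = 0.0131 kg/kg → 0.0131 × 6500 / 9.8 = 8.69 mm
Layer 940–640 hPa: Δp = 300 hPa = 30000 Pa, q̄ = 0.00611 kg/kg → 0.00611 × 30000 / 9.8 = 18.70 mm
Layer 640–480 hPa: Δp = 160 hPa = 16000 Pa, q̄ = 0.00192 kg/kg → 0.00192 × 16000 / 9.8 = 3.13 mm
Layer 480–200 hPa: Δp = 280 hPa = 28000 Pa, q̄ = 0.00146 kg/kg → 0.00146 × 28000 / 9.8 = 4.17 mm
PW = 8.69 + 18.70 + 3.13 + 4.17 = 34.69 ≈ 34.7 mm.

PW ≈ 34.7 mm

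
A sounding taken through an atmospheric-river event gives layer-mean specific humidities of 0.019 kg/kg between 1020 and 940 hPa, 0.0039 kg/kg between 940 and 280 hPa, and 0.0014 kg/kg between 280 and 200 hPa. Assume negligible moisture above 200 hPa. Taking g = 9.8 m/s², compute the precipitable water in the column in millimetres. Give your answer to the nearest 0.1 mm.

Precipitable water is the column-integrated vapour mass per unit area: PW = (1/g) Σ q̄ Δp, with q in kg/kg and Δp in Pa (1 kg/m² of water = 1 mm).
Layer 1020–940 hPa: Δp = 80 hPa = 8000 Pa, q̄ = 0.019 kg/kg → 0.019 × 8000 / 9.8 = 15.51 mm
Layer 940–280 hPa: Δp = 660 hPa = 66000 Pa, q̄ = 0.0039 kg/kg → 0.0039 × 66000 / 9.8 = 26.27 mm
Layer 280–200 hPa: Δp = 80 hPa = 8000 Pa, q̄ = 0.0014 kg/kg → 0.0014 × 8000 / 9.8 = 1.14 mm
PW = 15.51 + 26.27 + 1.14 = 42.92 ≈ 42.9 mm.

PW ≈ 42.9 mm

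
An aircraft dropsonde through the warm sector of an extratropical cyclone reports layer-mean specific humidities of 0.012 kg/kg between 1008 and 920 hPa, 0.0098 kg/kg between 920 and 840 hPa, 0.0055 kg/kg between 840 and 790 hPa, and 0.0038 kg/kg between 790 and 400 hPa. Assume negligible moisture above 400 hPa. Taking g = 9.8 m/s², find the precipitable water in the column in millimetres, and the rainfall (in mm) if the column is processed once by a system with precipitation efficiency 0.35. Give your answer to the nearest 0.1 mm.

PW ≈ 36.7 mm; rainfall ≈ 12.8 mm

Precipitable water is the column-integrated vapour mass per unit area: PW = (1/g) Σ q̄ Δp, with q in kg/kg and Δp in Pa (1 kg/m² of water = 1 mm).
Layer 1008–920 hPa: Δp = 88 hPa = 8800 Pa, q̄ = 0.012 kg/kg → 0.012 × 8800 / 9.8 = 10.78 mm
Layer 920–840 hPa: Δp = 80 hPa = 8000 Pa, q̄ = 0.0098 kg/kg → 0.0098 × 8000 / 9.8 = 8.00 mm
Layer 840–790 hPa: Δp = 50 hPa = 5000 Pa, q̄ = 0.0055 kg/kg → 0.0055 × 5000 / 9.8 = 2.81 mm
Layer 790–400 hPa: Δp = 390 hPa = 39000 Pa, q̄ = 0.0038 kg/kg → 0.0038 × 39000 / 9.8 = 15.12 mm
PW = 10.78 + 8.00 + 2.81 + 15.12 = 36.71 ≈ 36.7 mm.
Rainfall = ε × PW = 0.35 × 36.7 = 12.8 mm.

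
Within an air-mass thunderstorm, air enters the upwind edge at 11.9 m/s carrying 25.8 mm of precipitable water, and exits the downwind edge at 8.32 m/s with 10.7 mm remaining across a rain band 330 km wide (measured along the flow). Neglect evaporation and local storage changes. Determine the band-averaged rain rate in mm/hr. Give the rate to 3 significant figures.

R ≈ 2.38 mm/hr

Column moisture flux per unit crosswind length is F = V × PW.
Inflow: F_in = 11.9 × 25.8 = 307.02 mm·m/s
Outflow: F_out = 8.32 × 10.7 = 89.024 mm·m/s
Steady-state rate R = (F_in − F_out)/L = (307.02 − 89.024) / 330000 m = 6.606e-04 mm/s.
R = 6.606e-04 × 3600 = 2.38 mm/hr.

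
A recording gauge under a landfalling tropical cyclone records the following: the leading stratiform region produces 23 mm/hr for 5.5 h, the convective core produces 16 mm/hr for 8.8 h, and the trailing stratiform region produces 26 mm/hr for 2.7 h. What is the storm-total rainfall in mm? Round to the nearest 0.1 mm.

Total = Σ Rᵢ Δtᵢ = 23 × 5.5 + 16 × 8.8 + 26 × 2.7
      = 126.5 + 140.8 + 70.2 = 337.5 mm.

total ≈ 337.5 mm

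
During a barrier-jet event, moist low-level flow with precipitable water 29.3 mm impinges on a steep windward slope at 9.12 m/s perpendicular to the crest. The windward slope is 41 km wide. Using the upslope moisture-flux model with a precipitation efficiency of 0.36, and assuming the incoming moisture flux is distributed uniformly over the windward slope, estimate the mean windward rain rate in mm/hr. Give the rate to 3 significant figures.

Incoming column moisture flux per unit ridge length: F = V × PW = 9.12 × 29.3 = 267.216 mm·m/s.
Spread over the 41 km slope with efficiency ε = 0.36: R = ε·F/W = 0.36 × 267.216 / 41000 m = 2.346e-03 mm/s.
R = 2.346e-03 × 3600 = 8.45 mm/hr.

R ≈ 8.45 mm/hr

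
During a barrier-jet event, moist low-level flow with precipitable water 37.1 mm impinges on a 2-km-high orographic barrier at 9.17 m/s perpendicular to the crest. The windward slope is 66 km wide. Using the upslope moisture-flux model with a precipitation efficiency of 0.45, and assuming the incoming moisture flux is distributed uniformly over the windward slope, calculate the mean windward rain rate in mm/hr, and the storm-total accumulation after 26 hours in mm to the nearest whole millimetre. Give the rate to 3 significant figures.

R ≈ 8.35 mm/hr; total ≈ 217 mm

Incoming column moisture flux per unit ridge length: F = V × PW = 9.17 × 37.1 = 340.207 mm·m/s.
Spread over the 66 km slope with efficiency ε = 0.45: R = ε·F/W = 0.45 × 340.207 / 66000 m = 2.320e-03 mm/s.
R = 2.320e-03 × 3600 = 8.35 mm/hr.
Over 26 h: total = 8.35 × 26 = 217.1 ≈ 217 mm.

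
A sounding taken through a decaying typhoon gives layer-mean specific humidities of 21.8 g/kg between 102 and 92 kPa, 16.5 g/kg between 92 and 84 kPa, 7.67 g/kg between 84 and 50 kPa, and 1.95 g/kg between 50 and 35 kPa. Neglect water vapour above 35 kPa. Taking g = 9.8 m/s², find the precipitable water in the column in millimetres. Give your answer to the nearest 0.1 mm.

Precipitable water is the column-integrated vapour mass per unit area: PW = (1/g) Σ q̄ Δp, with q in kg/kg and Δp in Pa (1 kg/m² of water = 1 mm).
Layer 102–92 kPa: Δp = 100 hPa = 10000 Pa, q̄ = 0.0218 kg/kg → 0.0218 × 10000 / 9.8 = 22.24 mm
Layer 92–84 kPa: Δp = 80 hPa = 8000 Pa, q̄ = 0.0165 kg/kg → 0.0165 × 8000 / 9.8 = 13.47 mm
Layer 84–50 kPa: Δp = 340 hPa = 34000 Pa, q̄ = 0.00767 kg/kg → 0.00767 × 34000 / 9.8 = 26.61 mm
Layer 50–35 kPa: Δp = 150 hPa = 15000 Pa, q̄ = 0.00195 kg/kg → 0.00195 × 15000 / 9.8 = 2.98 mm
PW = 22.24 + 13.47 + 26.61 + 2.98 = 65.30 ≈ 65.3 mm.

PW ≈ 65.3 mm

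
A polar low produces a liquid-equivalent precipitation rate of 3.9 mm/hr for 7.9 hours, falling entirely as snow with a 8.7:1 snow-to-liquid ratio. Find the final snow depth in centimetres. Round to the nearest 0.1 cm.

Liquid-equivalent depth = 3.9 × 7.9 = 30.81 mm.
Snow depth = 30.81 mm × 8.7 = 268.047 mm = 26.8 cm.

snow depth ≈ 26.8 cm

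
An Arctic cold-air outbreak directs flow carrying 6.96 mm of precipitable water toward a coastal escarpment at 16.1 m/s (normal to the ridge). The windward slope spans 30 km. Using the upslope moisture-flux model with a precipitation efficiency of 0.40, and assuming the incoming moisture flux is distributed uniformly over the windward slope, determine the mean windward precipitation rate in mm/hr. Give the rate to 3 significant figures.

Incoming column moisture flux per unit ridge length: F = V × PW = 16.1 × 6.96 = 112.056 mm·m/s.
Spread over the 30 km slope with efficiency ε = 0.40: R = ε·F/W = 0.40 × 112.056 / 30000 m = 1.494e-03 mm/s.
R = 1.494e-03 × 3600 = 5.38 mm/hr.

R ≈ 5.38 mm/hr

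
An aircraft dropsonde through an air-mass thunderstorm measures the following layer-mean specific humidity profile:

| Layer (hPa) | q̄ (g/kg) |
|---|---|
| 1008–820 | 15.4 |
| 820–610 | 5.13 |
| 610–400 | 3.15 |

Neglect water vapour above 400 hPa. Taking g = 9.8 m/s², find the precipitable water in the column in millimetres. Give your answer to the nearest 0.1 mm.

Precipitable water is the column-integrated vapour mass per unit area: PW = (1/g) Σ q̄ Δp, with q in kg/kg and Δp in Pa (1 kg/m² of water = 1 mm).
Layer 1008–820 hPa: Δp = 188 hPa = 18800 Pa, q̄ = 0.0154 kg/kg → 0.0154 × 18800 / 9.8 = 29.54 mm
Layer 820–610 hPa: Δp = 210 hPa = 21000 Pa, q̄ = 0.00513 kg/kg → 0.00513 × 21000 / 9.8 = 10.99 mm
Layer 610–400 hPa: Δp = 210 hPa = 21000 Pa, q̄ = 0.00315 kg/kg → 0.00315 × 21000 / 9.8 = 6.75 mm
PW = 29.54 + 10.99 + 6.75 = 47.28 ≈ 47.3 mm.

PW ≈ 47.3 mm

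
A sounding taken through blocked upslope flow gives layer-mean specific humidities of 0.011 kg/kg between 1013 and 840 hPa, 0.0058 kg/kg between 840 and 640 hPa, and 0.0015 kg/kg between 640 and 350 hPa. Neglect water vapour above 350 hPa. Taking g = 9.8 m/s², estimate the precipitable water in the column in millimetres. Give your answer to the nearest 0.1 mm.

Precipitable water is the column-integrated vapour mass per unit area: PW = (1/g) Σ q̄ Δp, with q in kg/kg and Δp in Pa (1 kg/m² of water = 1 mm).
Layer 1013–840 hPa: Δp = 173 hPa = 17300 Pa, q̄ = 0.011 kg/kg → 0.011 × 17300 / 9.8 = 19.42 mm
Layer 840–640 hPa: Δp = 200 hPa = 20000 Pa, q̄ = 0.0058 kg/kg → 0.0058 × 20000 / 9.8 = 11.84 mm
Layer 640–350 hPa: Δp = 290 hPa = 29000 Pa, q̄ = 0.0015 kg/kg → 0.0015 × 29000 / 9.8 = 4.44 mm
PW = 19.42 + 11.84 + 4.44 = 35.70 ≈ 35.7 mm.

PW ≈ 35.7 mm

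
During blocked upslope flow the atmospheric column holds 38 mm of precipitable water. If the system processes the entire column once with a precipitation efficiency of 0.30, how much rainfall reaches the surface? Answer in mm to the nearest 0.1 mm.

rainfall ≈ 11.4 mm

Rainfall = ε × PW = 0.30 × 38 = 11.4 mm.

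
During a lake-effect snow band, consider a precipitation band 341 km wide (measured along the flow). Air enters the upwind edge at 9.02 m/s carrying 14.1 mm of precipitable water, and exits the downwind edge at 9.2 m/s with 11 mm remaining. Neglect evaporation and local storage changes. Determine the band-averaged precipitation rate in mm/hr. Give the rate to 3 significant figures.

Column moisture flux per unit crosswind length is F = V × PW.
Inflow: F_in = 9.02 × 14.1 = 127.182 mm·m/s
Outflow: F_out = 9.2 × 11 = 101.2 mm·m/s
Steady-state rate R = (F_in − F_out)/L = (127.182 − 101.2) / 341000 m = 7.619e-05 mm/s.
R = 7.619e-05 × 3600 = 0.274 mm/hr.

R ≈ 0.274 mm/hr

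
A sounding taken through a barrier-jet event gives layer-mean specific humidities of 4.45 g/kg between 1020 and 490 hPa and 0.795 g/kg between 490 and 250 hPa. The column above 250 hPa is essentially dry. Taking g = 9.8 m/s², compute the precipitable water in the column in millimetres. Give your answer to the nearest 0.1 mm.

PW ≈ 26.0 mm

Precipitable water is the column-integrated vapour mass per unit area: PW = (1/g) Σ q̄ Δp, with q in kg/kg and Δp in Pa (1 kg/m² of water = 1 mm).
Layer 1020–490 hPa: Δp = 530 hPa = 53000 Pa, q̄ = 0.00445 kg/kg → 0.00445 × 53000 / 9.8 = 24.07 mm
Layer 490–250 hPa: Δp = 240 hPa = 24000 Pa, q̄ = 0.000795 kg/kg → 0.000795 × 24000 / 9.8 = 1.95 mm
PW = 24.07 + 1.95 = 26.02 ≈ 26.0 mm.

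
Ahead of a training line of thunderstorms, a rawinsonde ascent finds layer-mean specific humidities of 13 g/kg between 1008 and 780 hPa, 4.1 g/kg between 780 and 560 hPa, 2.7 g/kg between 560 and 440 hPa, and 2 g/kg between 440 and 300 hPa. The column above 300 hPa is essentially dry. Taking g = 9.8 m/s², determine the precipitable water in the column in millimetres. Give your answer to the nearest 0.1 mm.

Precipitable water is the column-integrated vapour mass per unit area: PW = (1/g) Σ q̄ Δp, with q in kg/kg and Δp in Pa (1 kg/m² of water = 1 mm).
Layer 1008–780 hPa: Δp = 228 hPa = 22800 Pa, q̄ = 0.013 kg/kg → 0.013 × 22800 / 9.8 = 30.24 mm
Layer 780–560 hPa: Δp = 220 hPa = 22000 Pa, q̄ = 0.0041 kg/kg → 0.0041 × 22000 / 9.8 = 9.20 mm
Layer 560–440 hPa: Δp = 120 hPa = 12000 Pa, q̄ = 0.0027 kg/kg → 0.0027 × 12000 / 9.8 = 3.31 mm
Layer 440–300 hPa: Δp = 140 hPa = 14000 Pa, q̄ = 0.002 kg/kg → 0.002 × 14000 / 9.8 = 2.86 mm
PW = 30.24 + 9.20 + 3.31 + 2.86 = 45.61 ≈ 45.6 mm.

PW ≈ 45.6 mm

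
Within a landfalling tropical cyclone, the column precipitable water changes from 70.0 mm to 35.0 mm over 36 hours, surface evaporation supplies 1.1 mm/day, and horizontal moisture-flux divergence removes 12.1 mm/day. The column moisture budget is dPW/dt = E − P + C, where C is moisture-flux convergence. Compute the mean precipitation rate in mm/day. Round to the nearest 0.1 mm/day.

dPW/dt = (35.0 − 70.0) mm / (36/24 day) = -23.333 mm/day.
P = E + C − dPW/dt = 1.1 + (-12.1) − (-23.333) = 12.3 mm/day.

P ≈ 12.3 mm/day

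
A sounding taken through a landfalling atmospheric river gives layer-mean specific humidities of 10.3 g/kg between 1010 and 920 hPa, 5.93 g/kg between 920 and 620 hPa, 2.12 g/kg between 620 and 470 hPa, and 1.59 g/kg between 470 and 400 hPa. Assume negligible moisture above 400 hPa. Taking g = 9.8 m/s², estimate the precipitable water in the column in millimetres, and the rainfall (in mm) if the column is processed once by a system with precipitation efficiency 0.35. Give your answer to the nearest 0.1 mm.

Precipitable water is the column-integrated vapour mass per unit area: PW = (1/g) Σ q̄ Δp, with q in kg/kg and Δp in Pa (1 kg/m² of water = 1 mm).
Layer 1010–920 hPa: Δp = 90 hPa = 9000 Pa, q̄ = 0.0103 kg/kg → 0.0103 × 9000 / 9.8 = 9.46 mm
Layer 920–620 hPa: Δp = 300 hPa = 30000 Pa, q̄ = 0.00593 kg/kg → 0.00593 × 30000 / 9.8 = 18.15 mm
Layer 620–470 hPa: Δp = 150 hPa = 15000 Pa, q̄ = 0.00212 kg/kg → 0.00212 × 15000 / 9.8 = 3.24 mm
Layer 470–400 hPa: Δp = 70 hPa = 7000 Pa, q̄ = 0.00159 kg/kg → 0.00159 × 7000 / 9.8 = 1.14 mm
PW = 9.46 + 18.15 + 3.24 + 1.14 = 31.99 ≈ 32.0 mm.
Rainfall = ε × PW = 0.35 × 32.0 = 11.2 mm.

PW ≈ 32.0 mm; rainfall ≈ 11.2 mm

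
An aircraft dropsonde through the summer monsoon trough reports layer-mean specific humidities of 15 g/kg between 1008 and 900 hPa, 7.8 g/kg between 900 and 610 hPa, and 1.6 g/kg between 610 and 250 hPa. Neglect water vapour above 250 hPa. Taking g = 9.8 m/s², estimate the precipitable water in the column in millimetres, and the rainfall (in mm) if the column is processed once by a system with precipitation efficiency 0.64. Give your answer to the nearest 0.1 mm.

PW ≈ 45.5 mm; rainfall ≈ 29.1 mm

Precipitable water is the column-integrated vapour mass per unit area: PW = (1/g) Σ q̄ Δp, with q in kg/kg and Δp in Pa (1 kg/m² of water = 1 mm).
Layer 1008–900 hPa: Δp = 108 hPa = 10800 Pa, q̄ = 0.015 kg/kg → 0.015 × 10800 / 9.8 = 16.53 mm
Layer 900–610 hPa: Δp = 290 hPa = 29000 Pa, q̄ = 0.0078 kg/kg → 0.0078 × 29000 / 9.8 = 23.08 mm
Layer 610–250 hPa: Δp = 360 hPa = 36000 Pa, q̄ = 0.0016 kg/kg → 0.0016 × 36000 / 9.8 = 5.88 mm
PW = 16.53 + 23.08 + 5.88 = 45.49 ≈ 45.5 mm.
Rainfall = ε × PW = 0.64 × 45.5 = 29.1 mm.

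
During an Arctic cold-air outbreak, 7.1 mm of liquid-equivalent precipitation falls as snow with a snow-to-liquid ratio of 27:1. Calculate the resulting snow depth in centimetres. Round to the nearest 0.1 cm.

Snow depth = liquid × ratio = 7.1 mm × 27 = 191.7 mm = 19.2 cm.

snow depth ≈ 19.2 cm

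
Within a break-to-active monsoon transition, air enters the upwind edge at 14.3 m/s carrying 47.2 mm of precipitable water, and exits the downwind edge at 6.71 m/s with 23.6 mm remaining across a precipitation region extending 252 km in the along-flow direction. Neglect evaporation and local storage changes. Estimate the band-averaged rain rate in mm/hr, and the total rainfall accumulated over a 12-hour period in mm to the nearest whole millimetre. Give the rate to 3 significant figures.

Column moisture flux per unit crosswind length is F = V × PW.
Inflow: F_in = 14.3 × 47.2 = 674.96 mm·m/s
Outflow: F_out = 6.71 × 23.6 = 158.356 mm·m/s
Steady-state rate R = (F_in − F_out)/L = (674.96 − 158.356) / 252000 m = 2.050e-03 mm/s.
R = 2.050e-03 × 3600 = 7.38 mm/hr.
Over 12 h: total = 7.38 × 12 = 88.56 ≈ 89 mm.

R ≈ 7.38 mm/hr; total ≈ 89 mm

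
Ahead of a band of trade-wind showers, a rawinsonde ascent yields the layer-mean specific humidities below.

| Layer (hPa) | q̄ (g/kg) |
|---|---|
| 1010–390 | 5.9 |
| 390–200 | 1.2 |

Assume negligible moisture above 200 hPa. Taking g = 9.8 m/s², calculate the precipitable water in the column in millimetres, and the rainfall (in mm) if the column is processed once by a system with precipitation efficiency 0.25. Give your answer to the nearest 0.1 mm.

Precipitable water is the column-integrated vapour mass per unit area: PW = (1/g) Σ q̄ Δp, with q in kg/kg and Δp in Pa (1 kg/m² of water = 1 mm).
Layer 1010–390 hPa: Δp = 620 hPa = 62000 Pa, q̄ = 0.0059 kg/kg → 0.0059 × 62000 / 9.8 = 37.33 mm
Layer 390–200 hPa: Δp = 190 hPa = 19000 Pa, q̄ = 0.0012 kg/kg → 0.0012 × 19000 / 9.8 = 2.33 mm
PW = 37.33 + 2.33 = 39.66 ≈ 39.7 mm.
Rainfall = ε × PW = 0.25 × 39.7 = 9.9 mm.

PW ≈ 39.7 mm; rainfall ≈ 9.9 mm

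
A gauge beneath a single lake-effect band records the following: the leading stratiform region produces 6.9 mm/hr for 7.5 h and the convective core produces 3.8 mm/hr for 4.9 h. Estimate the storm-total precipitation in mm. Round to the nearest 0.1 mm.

total ≈ 70.4 mm

Total = Σ Rᵢ Δtᵢ = 6.9 × 7.5 + 3.8 × 4.9
      = 51.75 + 18.62 = 70.4 mm.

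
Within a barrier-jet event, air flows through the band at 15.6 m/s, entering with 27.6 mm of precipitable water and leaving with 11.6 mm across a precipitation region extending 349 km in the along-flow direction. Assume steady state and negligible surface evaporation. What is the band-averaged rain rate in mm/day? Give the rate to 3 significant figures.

R ≈ 61.8 mm/day

Column moisture flux per unit crosswind length is F = V × PW.
Inflow: F_in = 15.6 × 27.6 = 430.56 mm·m/s
Outflow: F_out = 15.6 × 11.6 = 180.96 mm·m/s
Steady-state rate R = (F_in − F_out)/L = (430.56 − 180.96) / 349000 m = 7.152e-04 mm/s.
R = 7.152e-04 × 3600 × 24 = 61.8 mm/day.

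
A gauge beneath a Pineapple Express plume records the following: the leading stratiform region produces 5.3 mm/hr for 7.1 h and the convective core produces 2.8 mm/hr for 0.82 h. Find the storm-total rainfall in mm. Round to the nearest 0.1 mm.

total ≈ 39.9 mm

Total = Σ Rᵢ Δtᵢ = 5.3 × 7.1 + 2.8 × 0.82
      = 37.63 + 2.296 = 39.9 mm.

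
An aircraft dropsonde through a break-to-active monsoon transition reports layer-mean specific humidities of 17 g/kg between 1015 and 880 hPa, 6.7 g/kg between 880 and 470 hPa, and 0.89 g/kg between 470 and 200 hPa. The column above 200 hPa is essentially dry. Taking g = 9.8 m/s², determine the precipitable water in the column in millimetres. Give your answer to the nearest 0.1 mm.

PW ≈ 53.9 mm

Precipitable water is the column-integrated vapour mass per unit area: PW = (1/g) Σ q̄ Δp, with q in kg/kg and Δp in Pa (1 kg/m² of water = 1 mm).
Layer 1015–880 hPa: Δp = 135 hPa = 13500 Pa, q̄ = 0.017 kg/kg → 0.017 × 13500 / 9.8 = 23.42 mm
Layer 880–470 hPa: Δp = 410 hPa = 41000 Pa, q̄ = 0.0067 kg/kg → 0.0067 × 41000 / 9.8 = 28.03 mm
Layer 470–200 hPa: Δp = 270 hPa = 27000 Pa, q̄ = 0.00089 kg/kg → 0.00089 × 27000 / 9.8 = 2.45 mm
PW = 23.42 + 28.03 + 2.45 = 53.90 ≈ 53.9 mm.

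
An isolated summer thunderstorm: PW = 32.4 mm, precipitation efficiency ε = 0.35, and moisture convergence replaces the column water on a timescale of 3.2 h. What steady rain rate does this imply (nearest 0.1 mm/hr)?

Each overturning extracts ε × PW = 0.35 × 32.4 = 11.34 mm.
Rate = ε·PW / τ = 11.34 / 3.2 h = 3.5 mm/hr.

R ≈ 3.5 mm/hr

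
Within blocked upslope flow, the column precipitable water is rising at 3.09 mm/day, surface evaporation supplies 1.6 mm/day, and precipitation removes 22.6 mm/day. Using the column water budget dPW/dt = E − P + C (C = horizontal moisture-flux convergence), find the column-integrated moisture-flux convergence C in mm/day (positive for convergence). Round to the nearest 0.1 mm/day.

dPW/dt = +3.09 mm/day.
C = dPW/dt − E + P = (+3.09) − 1.6 + 22.6 = 24.1 mm/day.

C ≈ 24.1 mm/day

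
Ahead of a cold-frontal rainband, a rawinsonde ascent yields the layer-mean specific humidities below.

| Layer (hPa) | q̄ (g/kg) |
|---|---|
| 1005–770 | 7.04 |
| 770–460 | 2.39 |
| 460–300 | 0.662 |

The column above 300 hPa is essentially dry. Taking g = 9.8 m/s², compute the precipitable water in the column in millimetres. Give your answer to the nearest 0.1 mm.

PW ≈ 25.5 mm

Precipitable water is the column-integrated vapour mass per unit area: PW = (1/g) Σ q̄ Δp, with q in kg/kg and Δp in Pa (1 kg/m² of water = 1 mm).
Layer 1005–770 hPa: Δp = 235 hPa = 23500 Pa, q̄ = 0.00704 kg/kg → 0.00704 × 23500 / 9.8 = 16.88 mm
Layer 770–460 hPa: Δp = 310 hPa = 31000 Pa, q̄ = 0.00239 kg/kg → 0.00239 × 31000 / 9.8 = 7.56 mm
Layer 460–300 hPa: Δp = 160 hPa = 16000 Pa, q̄ = 0.000662 kg/kg → 0.000662 × 16000 / 9.8 = 1.08 mm
PW = 16.88 + 7.56 + 1.08 = 25.52 ≈ 25.5 mm.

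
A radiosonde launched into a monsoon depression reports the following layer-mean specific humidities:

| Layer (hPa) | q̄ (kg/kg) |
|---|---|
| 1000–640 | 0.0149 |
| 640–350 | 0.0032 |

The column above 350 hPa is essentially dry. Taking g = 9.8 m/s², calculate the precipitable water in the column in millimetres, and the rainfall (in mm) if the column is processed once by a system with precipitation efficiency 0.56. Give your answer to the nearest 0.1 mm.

Precipitable water is the column-integrated vapour mass per unit area: PW = (1/g) Σ q̄ Δp, with q in kg/kg and Δp in Pa (1 kg/m² of water = 1 mm).
Layer 1000–640 hPa: Δp = 360 hPa = 36000 Pa, q̄ = 0.0149 kg/kg → 0.0149 × 36000 / 9.8 = 54.73 mm
Layer 640–350 hPa: Δp = 290 hPa = 29000 Pa, q̄ = 0.0032 kg/kg → 0.0032 × 29000 / 9.8 = 9.47 mm
PW = 54.73 + 9.47 = 64.20 ≈ 64.2 mm.
Rainfall = ε × PW = 0.56 × 64.2 = 36.0 mm.

PW ≈ 64.2 mm; rainfall ≈ 36.0 mm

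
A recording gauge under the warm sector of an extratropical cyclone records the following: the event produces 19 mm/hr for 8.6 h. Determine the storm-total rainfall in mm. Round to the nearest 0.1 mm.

Total = Σ Rᵢ Δtᵢ = 19 × 8.6
      = 163.4 = 163.4 mm.

total ≈ 163.4 mm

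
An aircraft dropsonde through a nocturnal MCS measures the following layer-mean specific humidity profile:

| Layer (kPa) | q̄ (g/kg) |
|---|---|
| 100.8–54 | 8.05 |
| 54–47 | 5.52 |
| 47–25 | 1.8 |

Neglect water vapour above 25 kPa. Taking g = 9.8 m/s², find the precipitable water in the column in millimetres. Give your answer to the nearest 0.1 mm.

Precipitable water is the column-integrated vapour mass per unit area: PW = (1/g) Σ q̄ Δp, with q in kg/kg and Δp in Pa (1 kg/m² of water = 1 mm).
Layer 100.8–54 kPa: Δp = 468 hPa = 46800 Pa, q̄ = 0.00805 kg/kg → 0.00805 × 46800 / 9.8 = 38.44 mm
Layer 54–47 kPa: Δp = 70 hPa = 7000 Pa, q̄ = 0.00552 kg/kg → 0.00552 × 7000 / 9.8 = 3.94 mm
Layer 47–25 kPa: Δp = 220 hPa = 22000 Pa, q̄ = 0.0018 kg/kg → 0.0018 × 22000 / 9.8 = 4.04 mm
PW = 38.44 + 3.94 + 4.04 = 46.42 ≈ 46.4 mm.

PW ≈ 46.4 mm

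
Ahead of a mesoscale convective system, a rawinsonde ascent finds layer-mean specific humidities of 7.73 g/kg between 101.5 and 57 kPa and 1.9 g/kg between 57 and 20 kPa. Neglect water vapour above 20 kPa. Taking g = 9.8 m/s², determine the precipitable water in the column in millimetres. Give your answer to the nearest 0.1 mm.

PW ≈ 42.3 mm

Precipitable water is the column-integrated vapour mass per unit area: PW = (1/g) Σ q̄ Δp, with q in kg/kg and Δp in Pa (1 kg/m² of water = 1 mm).
Layer 101.5–57 kPa: Δp = 445 hPa = 44500 Pa, q̄ = 0.00773 kg/kg → 0.00773 × 44500 / 9.8 = 35.10 mm
Layer 57–20 kPa: Δp = 370 hPa = 37000 Pa, q̄ = 0.0019 kg/kg → 0.0019 × 37000 / 9.8 = 7.17 mm
PW = 35.10 + 7.17 = 42.27 ≈ 42.3 mm.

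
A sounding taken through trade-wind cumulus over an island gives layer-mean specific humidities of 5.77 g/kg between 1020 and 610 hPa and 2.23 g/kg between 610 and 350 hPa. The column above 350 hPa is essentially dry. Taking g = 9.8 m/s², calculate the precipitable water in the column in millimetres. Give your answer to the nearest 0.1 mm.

Precipitable water is the column-integrated vapour mass per unit area: PW = (1/g) Σ q̄ Δp, with q in kg/kg and Δp in Pa (1 kg/m² of water = 1 mm).
Layer 1020–610 hPa: Δp = 410 hPa = 41000 Pa, q̄ = 0.00577 kg/kg → 0.00577 × 41000 / 9.8 = 24.14 mm
Layer 610–350 hPa: Δp = 260 hPa = 26000 Pa, q̄ = 0.00223 kg/kg → 0.00223 × 26000 / 9.8 = 5.92 mm
PW = 24.14 + 5.92 = 30.06 ≈ 30.1 mm.

PW ≈ 30.1 mm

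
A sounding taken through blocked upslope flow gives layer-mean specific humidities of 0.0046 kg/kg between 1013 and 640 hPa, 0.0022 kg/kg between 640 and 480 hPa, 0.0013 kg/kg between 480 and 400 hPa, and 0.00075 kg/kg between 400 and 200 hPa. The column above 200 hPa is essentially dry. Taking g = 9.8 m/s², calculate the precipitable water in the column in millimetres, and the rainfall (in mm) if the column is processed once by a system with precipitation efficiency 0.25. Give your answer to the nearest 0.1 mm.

PW ≈ 23.7 mm; rainfall ≈ 5.9 mm

Precipitable water is the column-integrated vapour mass per unit area: PW = (1/g) Σ q̄ Δp, with q in kg/kg and Δp in Pa (1 kg/m² of water = 1 mm).
Layer 1013–640 hPa: Δp = 373 hPa = 37300 Pa, q̄ = 0.0046 kg/kg → 0.0046 × 37300 / 9.8 = 17.51 mm
Layer 640–480 hPa: Δp = 160 hPa = 16000 Pa, q̄ = 0.0022 kg/kg → 0.0022 × 16000 / 9.8 = 3.59 mm
Layer 480–400 hPa: Δp = 80 hPa = 8000 Pa, q̄ = 0.0013 kg/kg → 0.0013 × 8000 / 9.8 = 1.06 mm
Layer 400–200 hPa: Δp = 200 hPa = 20000 Pa, q̄ = 0.00075 kg/kg → 0.00075 × 20000 / 9.8 = 1.53 mm
PW = 17.51 + 3.59 + 1.06 + 1.53 = 23.69 ≈ 23.7 mm.
Rainfall = ε × PW = 0.25 × 23.7 = 5.9 mm.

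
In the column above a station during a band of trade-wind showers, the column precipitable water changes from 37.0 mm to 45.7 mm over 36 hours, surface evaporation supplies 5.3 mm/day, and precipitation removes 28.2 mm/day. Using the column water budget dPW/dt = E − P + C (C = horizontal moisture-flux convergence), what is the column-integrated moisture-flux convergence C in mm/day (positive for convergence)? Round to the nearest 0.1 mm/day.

dPW/dt = (45.7 − 37.0) mm / (36/24 day) = +5.800 mm/day.
C = dPW/dt − E + P = (+5.800) − 5.3 + 28.2 = 28.7 mm/day.

C ≈ 28.7 mm/day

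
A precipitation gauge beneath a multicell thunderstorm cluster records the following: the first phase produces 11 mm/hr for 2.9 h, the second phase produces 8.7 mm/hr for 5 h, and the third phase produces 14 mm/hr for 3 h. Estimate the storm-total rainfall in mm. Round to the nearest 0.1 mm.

total ≈ 117.4 mm

Total = Σ Rᵢ Δtᵢ = 11 × 2.9 + 8.7 × 5 + 14 × 3
      = 31.9 + 43.5 + 42 = 117.4 mm.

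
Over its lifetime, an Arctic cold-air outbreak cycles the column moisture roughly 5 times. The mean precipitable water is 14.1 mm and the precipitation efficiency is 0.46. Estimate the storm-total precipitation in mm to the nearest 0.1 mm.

precipitation ≈ 32.4 mm

Each cycle deposits ε × PW = 0.46 × 14.1 = 6.486 mm.
Over 5 cycles: 5 × 6.486 = 32.4 mm.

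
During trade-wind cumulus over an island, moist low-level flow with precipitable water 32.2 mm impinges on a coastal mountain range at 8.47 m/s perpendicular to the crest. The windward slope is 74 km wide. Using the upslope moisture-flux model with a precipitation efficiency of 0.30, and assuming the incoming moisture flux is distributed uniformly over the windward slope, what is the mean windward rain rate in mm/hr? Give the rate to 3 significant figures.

R ≈ 3.98 mm/hr

Incoming column moisture flux per unit ridge length: F = V × PW = 8.47 × 32.2 = 272.734 mm·m/s.
Spread over the 74 km slope with efficiency ε = 0.30: R = ε·F/W = 0.30 × 272.734 / 74000 m = 1.106e-03 mm/s.
R = 1.106e-03 × 3600 = 3.98 mm/hr.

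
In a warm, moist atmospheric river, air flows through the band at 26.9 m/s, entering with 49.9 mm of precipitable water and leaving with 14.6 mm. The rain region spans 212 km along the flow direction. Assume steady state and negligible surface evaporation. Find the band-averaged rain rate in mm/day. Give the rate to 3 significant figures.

R ≈ 387 mm/day

Column moisture flux per unit crosswind length is F = V × PW.
Inflow: F_in = 26.9 × 49.9 = 1342.31 mm·m/s
Outflow: F_out = 26.9 × 14.6 = 392.74 mm·m/s
Steady-state rate R = (F_in − F_out)/L = (1342.31 − 392.74) / 212000 m = 4.479e-03 mm/s.
R = 4.479e-03 × 3600 × 24 = 387 mm/day.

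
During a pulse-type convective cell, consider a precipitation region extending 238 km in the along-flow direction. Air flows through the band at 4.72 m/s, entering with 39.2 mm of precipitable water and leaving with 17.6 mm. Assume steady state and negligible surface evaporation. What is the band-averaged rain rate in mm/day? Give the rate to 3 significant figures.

R ≈ 37.0 mm/day

Column moisture flux per unit crosswind length is F = V × PW.
Inflow: F_in = 4.72 × 39.2 = 185.024 mm·m/s
Outflow: F_out = 4.72 × 17.6 = 83.072 mm·m/s
Steady-state rate R = (F_in − F_out)/L = (185.024 − 83.072) / 238000 m = 4.284e-04 mm/s.
R = 4.284e-04 × 3600 × 24 = 37.0 mm/day.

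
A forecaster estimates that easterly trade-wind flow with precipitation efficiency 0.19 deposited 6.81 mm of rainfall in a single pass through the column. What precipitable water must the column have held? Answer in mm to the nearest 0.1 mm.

PW ≈ 35.8 mm

PW = rainfall / ε = 6.81 / 0.19 = 35.8 mm.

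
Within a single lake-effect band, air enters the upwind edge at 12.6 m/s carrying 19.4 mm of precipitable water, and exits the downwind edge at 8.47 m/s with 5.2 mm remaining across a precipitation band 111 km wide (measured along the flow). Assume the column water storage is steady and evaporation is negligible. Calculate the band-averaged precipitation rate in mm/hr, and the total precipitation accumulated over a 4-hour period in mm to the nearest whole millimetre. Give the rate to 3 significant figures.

R ≈ 6.50 mm/hr; total ≈ 26 mm

Column moisture flux per unit crosswind length is F = V × PW.
Inflow: F_in = 12.6 × 19.4 = 244.44 mm·m/s
Outflow: F_out = 8.47 × 5.2 = 44.044 mm·m/s
Steady-state rate R = (F_in − F_out)/L = (244.44 − 44.044) / 111000 m = 1.805e-03 mm/s.
R = 1.805e-03 × 3600 = 6.50 mm/hr.
Over 4 h: total = 6.50 × 4 = 26 mm.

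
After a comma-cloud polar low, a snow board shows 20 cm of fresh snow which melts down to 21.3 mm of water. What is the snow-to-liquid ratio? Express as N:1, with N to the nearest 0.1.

Ratio = snow depth / SWE = 200 mm / 21.3 mm = 9.4, i.e. 9.4:1.

ratio ≈ 9.4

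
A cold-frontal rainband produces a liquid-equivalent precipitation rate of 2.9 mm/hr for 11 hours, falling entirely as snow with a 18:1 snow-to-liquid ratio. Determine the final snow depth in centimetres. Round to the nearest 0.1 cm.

Liquid-equivalent depth = 2.9 × 11 = 31.9 mm.
Snow depth = 31.9 mm × 18 = 574.2 mm = 57.4 cm.

snow depth ≈ 57.4 cm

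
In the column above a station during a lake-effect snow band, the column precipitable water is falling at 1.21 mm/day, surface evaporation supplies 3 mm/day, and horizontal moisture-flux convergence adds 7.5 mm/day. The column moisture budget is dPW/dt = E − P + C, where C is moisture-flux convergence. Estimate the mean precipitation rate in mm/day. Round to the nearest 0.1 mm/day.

P ≈ 11.7 mm/day

dPW/dt = -1.21 mm/day.
P = E + C − dPW/dt = 3 + (7.5) − (-1.21) = 11.7 mm/day.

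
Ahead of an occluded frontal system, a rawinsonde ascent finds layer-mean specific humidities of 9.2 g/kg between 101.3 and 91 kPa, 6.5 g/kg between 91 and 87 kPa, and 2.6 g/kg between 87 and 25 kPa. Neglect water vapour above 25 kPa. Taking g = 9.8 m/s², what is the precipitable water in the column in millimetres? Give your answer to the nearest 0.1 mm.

Precipitable water is the column-integrated vapour mass per unit area: PW = (1/g) Σ q̄ Δp, with q in kg/kg and Δp in Pa (1 kg/m² of water = 1 mm).
Layer 101.3–91 kPa: Δp = 103 hPa = 10300 Pa, q̄ = 0.0092 kg/kg → 0.0092 × 10300 / 9.8 = 9.67 mm
Layer 91–87 kPa: Δp = 40 hPa = 4000 Pa, q̄ = 0.0065 kg/kg → 0.0065 × 4000 / 9.8 = 2.65 mm
Layer 87–25 kPa: Δp = 620 hPa = 62000 Pa, q̄ = 0.0026 kg/kg → 0.0026 × 62000 / 9.8 = 16.45 mm
PW = 9.67 + 2.65 + 16.45 = 28.77 ≈ 28.8 mm.

PW ≈ 28.8 mm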